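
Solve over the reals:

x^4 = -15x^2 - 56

No real solutions.

Let u = x^2. The equation becomes u^2 + 15u + 56 = 0.
Factor: (u + 7)(u + 8) = 0, so u = -7 or u = -8.
x^2 = -7 < 0 has no real solution.
x^2 = -8 < 0 has no real solution.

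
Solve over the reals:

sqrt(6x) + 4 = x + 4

Isolate the radical: sqrt(6x) = x.
Square both sides: 6x = (x)^2.
Expand and rearrange: x^2 - 6x = 0.
Solving gives x = 6 or x = 0.
Check each candidate in the original equation:
  x = 6: sqrt(36) = 6, while x = 6 — valid.
  x = 0: sqrt(0) = 0, while x = 0 — valid.

x = 0 or x = 6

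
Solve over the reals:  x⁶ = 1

Let u = x³. The equation becomes u² - 1 = 0.
Factor: (u - 1)(u + 1) = 0, so u = 1 or u = -1.
x³ = 1 gives x = 1.
x³ = -1 gives x = -1.

x = -1 or x = 1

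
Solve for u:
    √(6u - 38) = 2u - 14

u = 9

Square both sides: 6u - 38 = (2u - 14)².
Expand and rearrange: 4u² - 62u + 234 = 0.
Solving gives u = 9 or u = 6.5.
Check each candidate in the original equation:
  u = 9: √(16) = 4, while 2u - 14 = 4 — valid.
  u = 6.5: √(1) = 1, while 2u - 14 = -1 — extraneous.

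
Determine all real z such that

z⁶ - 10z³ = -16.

Let u = z³. The equation becomes u² - 10u + 16 = 0.
Factor: (u - 2)(u - 8) = 0, so u = 2 or u = 8.
z³ = 2 gives z = ∛(2) ≈ 1.2599.
z³ = 8 gives z = 2.

z = 1.2599 or z = 2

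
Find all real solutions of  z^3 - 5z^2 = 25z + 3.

Rearrange: z^3 - 5z^2 - 25z - 3 = 0.
Possible rational roots are divisors of -3. Testing z = -3 gives 0, so (z + 3) is a factor.
Divide: z^3 - 5z^2 - 25z - 3 = (z + 3)(z^2 - 8z - 1).
Apply the quadratic formula to z^2 - 8z - 1 = 0: z = (8 +/- sqrt(68))/2, i.e. z ~= 8.1231 or z ~= -0.1231.

z = -3 or z = -0.1231 or z = 8.1231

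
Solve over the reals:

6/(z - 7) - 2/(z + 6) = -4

z = -5.4314 or z = 5.4314

Multiply both sides by (z - 7)(z + 6):
6(z + 6) - 2(z - 7) = -4(z - 7)(z + 6).
Expand and collect terms: -4z^2 + 118 = 0.
By the quadratic formula, z = (0 +/- sqrt(1888)) / -8, so z ~= -5.4314 or z ~= 5.4314.
Neither value makes a denominator zero (z != 7, z != -6), so both are valid.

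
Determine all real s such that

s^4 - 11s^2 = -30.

s = -2.4495 or s = -2.2361 or s = 2.2361 or s = 2.4495

Let u = s^2. The equation becomes u^2 - 11u + 30 = 0.
Factor: (u - 6)(u - 5) = 0, so u = 6 or u = 5.
s^2 = 6 gives s = +/-sqrt(6) ~= +/-2.4495.
s^2 = 5 gives s = +/-sqrt(5) ~= +/-2.2361.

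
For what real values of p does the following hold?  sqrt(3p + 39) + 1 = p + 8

p = -1

Isolate the radical: sqrt(3p + 39) = p + 7.
Square both sides: 3p + 39 = (p + 7)^2.
Expand and rearrange: p^2 + 11p + 10 = 0.
Solving gives p = -1 or p = -10.
Check each candidate in the original equation:
  p = -1: sqrt(36) = 6, while p + 7 = 6 — valid.
  p = -10: sqrt(9) = 3, while p + 7 = -3 — extraneous.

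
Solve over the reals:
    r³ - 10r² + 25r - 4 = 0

Possible rational roots are divisors of -4. Testing r = 4 gives 0, so (r - 4) is a factor.
Divide: r³ - 10r² + 25r - 4 = (r - 4)(r² - 6r + 1).
Apply the quadratic formula to r² - 6r + 1 = 0: r = (6 ± √32)/2, i.e. r ≈ 5.8284 or r ≈ 0.1716.

r = 0.1716 or r = 4 or r = 5.8284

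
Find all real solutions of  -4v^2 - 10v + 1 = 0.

Discriminant: (-10)^2 - 4*(-4)*1 = 116.
Quadratic formula: v = (10 +/- sqrt(116)) / (-8).
So v = -sqrt(29)/4 - 5/4 ~= -2.5963 or v = -5/4 + sqrt(29)/4 ~= 0.0963.

v = -2.5963 or v = 0.0963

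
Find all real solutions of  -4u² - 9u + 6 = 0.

Discriminant: (-9)² − 4·(-4)·6 = 177.
Quadratic formula: u = (9 ± √177) / (-8).
So u = -√(177)/8 - 9/8 ≈ -2.788 or u = -9/8 + √(177)/8 ≈ 0.538.

u = -2.788 or u = 0.538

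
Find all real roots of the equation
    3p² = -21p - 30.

Bring every term to one side: 3p² + 21p + 30 = 0.
Factor: 3(p + 5)(p + 2) = 0.
So p = -5 or p = -2.

p = -5 or p = -2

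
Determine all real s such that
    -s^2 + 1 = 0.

Factor: -1(s - 1)(s + 1) = 0.
So s = 1 or s = -1.

s = -1 or s = 1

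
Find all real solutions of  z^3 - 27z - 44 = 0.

Possible rational roots are divisors of -44. Testing z = -4 gives 0, so (z + 4) is a factor.
Divide: z^3 - 27z - 44 = (z + 4)(z^2 - 4z - 11).
Apply the quadratic formula to z^2 - 4z - 11 = 0: z = (4 +/- sqrt(60))/2, i.e. z ~= 5.873 or z ~= -1.873.

z = -4 or z = -1.873 or z = 5.873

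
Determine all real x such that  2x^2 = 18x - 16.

Bring every term to one side: 2x^2 - 18x + 16 = 0.
Factor: 2(x - 8)(x - 1) = 0.
So x = 8 or x = 1.

x = 1 or x = 8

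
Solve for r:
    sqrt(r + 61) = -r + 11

r = 3

Square both sides: r + 61 = (-r + 11)^2.
Expand and rearrange: r^2 - 23r + 60 = 0.
Solving gives r = 20 or r = 3.
Check each candidate in the original equation:
  r = 20: sqrt(81) = 9, while -r + 11 = -9 — extraneous.
  r = 3: sqrt(64) = 8, while -r + 11 = 8 — valid.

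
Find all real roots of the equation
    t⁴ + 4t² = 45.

Let u = t². The equation becomes u² + 4u - 45 = 0.
Factor: (u - 5)(u + 9) = 0, so u = 5 or u = -9.
t² = 5 gives t = ±√(5) ≈ ±2.2361.
t² = -9 < 0 has no real solution.

t = -2.2361 or t = 2.2361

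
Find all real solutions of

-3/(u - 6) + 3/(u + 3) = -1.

u = -5.3739 or u = 8.3739

Multiply both sides by (u - 6)(u + 3):
-3(u + 3) + 3(u - 6) = -(u - 6)(u + 3).
Expand and collect terms: -u² + 3u + 45 = 0.
By the quadratic formula, u = (-3 ± √189) / -2, so u ≈ -5.3739 or u ≈ 8.3739.
Neither value makes a denominator zero (u ≠ 6, u ≠ -3), so both are valid.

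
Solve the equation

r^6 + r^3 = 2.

r = -1.2599 or r = 1

Let u = r^3. The equation becomes u^2 + u - 2 = 0.
Factor: (u + 2)(u - 1) = 0, so u = -2 or u = 1.
r^3 = -2 gives r = -(2)^(1/3) ~= -1.2599.
r^3 = 1 gives r = 1.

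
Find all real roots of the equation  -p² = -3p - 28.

p = -4 or p = 7

Bring every term to one side: -p² + 3p + 28 = 0.
Factor: -1(p - 7)(p + 4) = 0.
So p = 7 or p = -4.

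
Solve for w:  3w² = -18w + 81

w = -9 or w = 3

Bring every term to one side: 3w² + 18w - 81 = 0.
Factor: 3(w - 3)(w + 9) = 0.
So w = 3 or w = -9.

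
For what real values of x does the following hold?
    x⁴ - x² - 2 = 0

Let u = x². The equation becomes u² - u - 2 = 0.
Factor: (u + 1)(u - 2) = 0, so u = -1 or u = 2.
x² = -1 < 0 has no real solution.
x² = 2 gives x = ±√(2) ≈ ±1.4142.

x = -1.4142 or x = 1.4142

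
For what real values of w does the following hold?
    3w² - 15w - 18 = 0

w = -1 or w = 6

Factor: 3(w - 6)(w + 1) = 0.
So w = 6 or w = -1.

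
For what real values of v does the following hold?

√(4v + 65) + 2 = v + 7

Isolate the radical: √(4v + 65) = v + 5.
Square both sides: 4v + 65 = (v + 5)².
Expand and rearrange: v² + 6v - 40 = 0.
Solving gives v = 4 or v = -10.
Check each candidate in the original equation:
  v = 4: √(81) = 9, while v + 5 = 9 — valid.
  v = -10: √(25) = 5, while v + 5 = -5 — extraneous.

v = 4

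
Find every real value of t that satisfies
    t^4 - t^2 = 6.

t = -1.7321 or t = 1.7321

Let u = t^2. The equation becomes u^2 - u - 6 = 0.
Factor: (u + 2)(u - 3) = 0, so u = -2 or u = 3.
t^2 = -2 < 0 has no real solution.
t^2 = 3 gives t = +/-sqrt(3) ~= +/-1.7321.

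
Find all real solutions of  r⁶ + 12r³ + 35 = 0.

r = -1.9129 or r = -1.71

Let u = r³. The equation becomes u² + 12u + 35 = 0.
Factor: (u + 5)(u + 7) = 0, so u = -5 or u = -7.
r³ = -5 gives r = -∛(5) ≈ -1.71.
r³ = -7 gives r = -∛(7) ≈ -1.9129.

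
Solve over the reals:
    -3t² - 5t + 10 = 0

Discriminant: (-5)² − 4·(-3)·10 = 145.
Quadratic formula: t = (5 ± √145) / (-6).
So t = -√(145)/6 - 5/6 ≈ -2.8403 or t = -5/6 + √(145)/6 ≈ 1.1736.

t = -2.8403 or t = 1.1736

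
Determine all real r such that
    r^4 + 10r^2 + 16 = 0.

Let u = r^2. The equation becomes u^2 + 10u + 16 = 0.
Factor: (u + 2)(u + 8) = 0, so u = -2 or u = -8.
r^2 = -2 < 0 has no real solution.
r^2 = -8 < 0 has no real solution.

No real solutions.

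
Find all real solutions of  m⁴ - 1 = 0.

Let u = m². The equation becomes u² - 1 = 0.
Factor: (u + 1)(u - 1) = 0, so u = -1 or u = 1.
m² = -1 < 0 has no real solution.
m² = 1 gives m = ±1.

m = -1 or m = 1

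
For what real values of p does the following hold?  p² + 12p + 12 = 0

p = -10.899 or p = -1.101

Discriminant: (12)² − 4·1·12 = 96.
Quadratic formula: p = (-12 ± √96) / 2.
So p = -6 + 2·√(6) ≈ -1.101 or p = -6 - 2·√(6) ≈ -10.899.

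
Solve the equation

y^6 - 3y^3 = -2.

Let u = y^3. The equation becomes u^2 - 3u + 2 = 0.
Factor: (u - 2)(u - 1) = 0, so u = 2 or u = 1.
y^3 = 2 gives y = (2)^(1/3) ~= 1.2599.
y^3 = 1 gives y = 1.

y = 1 or y = 1.2599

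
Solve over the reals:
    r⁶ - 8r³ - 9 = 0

Let u = r³. The equation becomes u² - 8u - 9 = 0.
Factor: (u - 9)(u + 1) = 0, so u = 9 or u = -1.
r³ = 9 gives r = ∛(9) ≈ 2.0801.
r³ = -1 gives r = -1.

r = -1 or r = 2.0801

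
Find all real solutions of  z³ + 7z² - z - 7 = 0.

Possible rational roots are divisors of -7. Testing z = -1 gives 0, so (z + 1) is a factor.
Divide: z³ + 7z² - z - 7 = (z + 1)(z² + 6z - 7).
Factor the quadratic: z = 1 or z = -7.

z = -7 or z = -1 or z = 1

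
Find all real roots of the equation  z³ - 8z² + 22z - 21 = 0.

z = 3

Possible rational roots are divisors of -21. Testing z = 3 gives 0, so (z - 3) is a factor.
Divide: z³ - 8z² + 22z - 21 = (z - 3)(z² - 5z + 7).
The quadratic z² - 5z + 7 has discriminant -3 < 0, so no further real roots.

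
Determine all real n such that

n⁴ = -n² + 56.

n = -2.6458 or n = 2.6458

Let u = n². The equation becomes u² + u - 56 = 0.
Factor: (u - 7)(u + 8) = 0, so u = 7 or u = -8.
n² = 7 gives n = ±√(7) ≈ ±2.6458.
n² = -8 < 0 has no real solution.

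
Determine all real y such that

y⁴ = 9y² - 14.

Let u = y². The equation becomes u² - 9u + 14 = 0.
Factor: (u - 2)(u - 7) = 0, so u = 2 or u = 7.
y² = 2 gives y = ±√(2) ≈ ±1.4142.
y² = 7 gives y = ±√(7) ≈ ±2.6458.

y = -2.6458 or y = -1.4142 or y = 1.4142 or y = 2.6458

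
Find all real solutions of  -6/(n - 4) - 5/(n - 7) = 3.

n = 1.1946 or n = 6.1387

Multiply both sides by (n - 4)(n - 7):
-6(n - 7) - 5(n - 4) = 3(n - 4)(n - 7).
Expand and collect terms: 3n^2 - 22n + 22 = 0.
By the quadratic formula, n = (22 +/- sqrt(220)) / 6, so n ~= 6.1387 or n ~= 1.1946.
Neither value makes a denominator zero (n != 4, n != 7), so both are valid.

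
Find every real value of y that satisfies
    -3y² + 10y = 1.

y = 0.1032 or y = 3.2301

Rearrange to standard form: -3y² + 10y - 1 = 0.
Discriminant: (10)² − 4·(-3)·(-1) = 88.
Quadratic formula: y = (-10 ± √88) / (-6).
So y = 5/3 - √(22)/3 ≈ 0.1032 or y = √(22)/3 + 5/3 ≈ 3.2301.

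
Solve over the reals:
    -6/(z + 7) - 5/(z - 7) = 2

Multiply both sides by (z + 7)(z - 7):
-6(z - 7) - 5(z + 7) = 2(z + 7)(z - 7).
Expand and collect terms: 2z² + 11z - 105 = 0.
Factor or apply the quadratic formula: z = 5 or z = -10.5.
Neither value makes a denominator zero (z ≠ -7, z ≠ 7), so both are valid.

z = -10.5 or z = 5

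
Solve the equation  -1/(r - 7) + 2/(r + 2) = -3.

r = -2.6444 or r = 7.3111

Multiply both sides by (r - 7)(r + 2):
-(r + 2) + 2(r - 7) = -3(r - 7)(r + 2).
Expand and collect terms: -3r^2 + 14r + 58 = 0.
By the quadratic formula, r = (-14 +/- sqrt(892)) / -6, so r ~= -2.6444 or r ~= 7.3111.
Neither value makes a denominator zero (r != 7, r != -2), so both are valid.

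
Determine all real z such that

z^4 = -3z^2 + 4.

Let u = z^2. The equation becomes u^2 + 3u - 4 = 0.
Factor: (u + 4)(u - 1) = 0, so u = -4 or u = 1.
z^2 = -4 < 0 has no real solution.
z^2 = 1 gives z = +/-1.

z = -1 or z = 1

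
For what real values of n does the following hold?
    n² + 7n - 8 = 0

n = -8 or n = 1

Factor: (n + 8)(n - 1) = 0.
So n = -8 or n = 1.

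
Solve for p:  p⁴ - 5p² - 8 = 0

p = -2.505 or p = 2.505

Let u = p². The equation becomes u² - 5u - 8 = 0.
By the quadratic formula, u = 5/2 + √(57)/2 or u = 5/2 - √(57)/2.
p² = 5/2 + √(57)/2 gives p = ±√(5/2 + √(57)/2) ≈ ±2.505.
p² = 5/2 - √(57)/2 < 0 has no real solution.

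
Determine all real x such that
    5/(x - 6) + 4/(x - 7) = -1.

x = -2.5826 or x = 6.5826

Multiply both sides by (x - 6)(x - 7):
5(x - 7) + 4(x - 6) = -(x - 6)(x - 7).
Expand and collect terms: -x^2 + 4x + 17 = 0.
By the quadratic formula, x = (-4 +/- sqrt(84)) / -2, so x ~= -2.5826 or x ~= 6.5826.
Neither value makes a denominator zero (x != 6, x != 7), so both are valid.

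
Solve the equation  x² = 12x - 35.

Bring every term to one side: x² - 12x + 35 = 0.
Factor: (x - 7)(x - 5) = 0.
So x = 7 or x = 5.

x = 5 or x = 7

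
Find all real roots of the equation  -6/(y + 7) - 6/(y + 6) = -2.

Multiply both sides by (y + 7)(y + 6):
-6(y + 6) - 6(y + 7) = -2(y + 7)(y + 6).
Expand and collect terms: -2y^2 - 14y - 6 = 0.
By the quadratic formula, y = (14 +/- sqrt(148)) / -4, so y ~= -6.5414 or y ~= -0.4586.
Neither value makes a denominator zero (y != -7, y != -6), so both are valid.

y = -6.5414 or y = -0.4586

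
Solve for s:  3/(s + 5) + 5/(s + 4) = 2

s = -4.6794 or s = -0.3206

Multiply both sides by (s + 5)(s + 4):
3(s + 4) + 5(s + 5) = 2(s + 5)(s + 4).
Expand and collect terms: 2s^2 + 10s + 3 = 0.
By the quadratic formula, s = (-10 +/- sqrt(76)) / 4, so s ~= -0.3206 or s ~= -4.6794.
Neither value makes a denominator zero (s != -5, s != -4), so both are valid.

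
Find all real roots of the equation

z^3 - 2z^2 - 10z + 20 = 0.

Possible rational roots are divisors of 20. Testing z = 2 gives 0, so (z - 2) is a factor.
Divide: z^3 - 2z^2 - 10z + 20 = (z - 2)(z^2 - 10).
Apply the quadratic formula to z^2 - 10 = 0: z = (0 +/- sqrt(40))/2, i.e. z ~= 3.1623 or z ~= -3.1623.

z = -3.1623 or z = 2 or z = 3.1623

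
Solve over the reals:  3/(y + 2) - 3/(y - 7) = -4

Multiply both sides by (y + 2)(y - 7):
3(y - 7) - 3(y + 2) = -4(y + 2)(y - 7).
Expand and collect terms: -4y^2 + 20y + 83 = 0.
By the quadratic formula, y = (-20 +/- sqrt(1728)) / -8, so y ~= -2.6962 or y ~= 7.6962.
Neither value makes a denominator zero (y != -2, y != 7), so both are valid.

y = -2.6962 or y = 7.6962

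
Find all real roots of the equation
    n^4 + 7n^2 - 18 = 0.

Let u = n^2. The equation becomes u^2 + 7u - 18 = 0.
Factor: (u + 9)(u - 2) = 0, so u = -9 or u = 2.
n^2 = -9 < 0 has no real solution.
n^2 = 2 gives n = +/-sqrt(2) ~= +/-1.4142.

n = -1.4142 or n = 1.4142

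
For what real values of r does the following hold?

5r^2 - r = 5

Rearrange to standard form: 5r^2 - r - 5 = 0.
Discriminant: (-1)^2 - 4*5*(-5) = 101.
Quadratic formula: r = (1 +/- sqrt(101)) / 10.
So r = 1/10 + sqrt(101)/10 ~= 1.105 or r = 1/10 - sqrt(101)/10 ~= -0.905.

r = -0.905 or r = 1.105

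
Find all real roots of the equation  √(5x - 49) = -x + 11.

x = 10

Square both sides: 5x - 49 = (-x + 11)².
Expand and rearrange: x² - 27x + 170 = 0.
Solving gives x = 17 or x = 10.
Check each candidate in the original equation:
  x = 17: √(36) = 6, while -x + 11 = -6 — extraneous.
  x = 10: √(1) = 1, while -x + 11 = 1 — valid.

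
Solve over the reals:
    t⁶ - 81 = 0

Let u = t³. The equation becomes u² - 81 = 0.
Factor: (u - 9)(u + 9) = 0, so u = 9 or u = -9.
t³ = 9 gives t = ∛(9) ≈ 2.0801.
t³ = -9 gives t = -∛(9) ≈ -2.0801.

t = -2.0801 or t = 2.0801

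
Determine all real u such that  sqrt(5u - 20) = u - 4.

u = 4 or u = 9

Square both sides: 5u - 20 = (u - 4)^2.
Expand and rearrange: u^2 - 13u + 36 = 0.
Solving gives u = 9 or u = 4.
Check each candidate in the original equation:
  u = 9: sqrt(25) = 5, while u - 4 = 5 — valid.
  u = 4: sqrt(0) = 0, while u - 4 = 0 — valid.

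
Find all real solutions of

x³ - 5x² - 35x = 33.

x = -3 or x = -1.1962 or x = 9.1962

Rearrange: x³ - 5x² - 35x - 33 = 0.
Possible rational roots are divisors of -33. Testing x = -3 gives 0, so (x + 3) is a factor.
Divide: x³ - 5x² - 35x - 33 = (x + 3)(x² - 8x - 11).
Apply the quadratic formula to x² - 8x - 11 = 0: x = (8 ± √108)/2, i.e. x ≈ 9.1962 or x ≈ -1.1962.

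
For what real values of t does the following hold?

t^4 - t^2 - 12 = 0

Let u = t^2. The equation becomes u^2 - u - 12 = 0.
Factor: (u - 4)(u + 3) = 0, so u = 4 or u = -3.
t^2 = 4 gives t = +/-2.
t^2 = -3 < 0 has no real solution.

t = -2 or t = 2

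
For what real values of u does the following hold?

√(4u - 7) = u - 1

Square both sides: 4u - 7 = (u - 1)².
Expand and rearrange: u² - 6u + 8 = 0.
Solving gives u = 4 or u = 2.
Check each candidate in the original equation:
  u = 4: √(9) = 3, while u - 1 = 3 — valid.
  u = 2: √(1) = 1, while u - 1 = 1 — valid.

u = 2 or u = 4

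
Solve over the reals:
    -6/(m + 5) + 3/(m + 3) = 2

m = -7.2122 or m = -2.2878

Multiply both sides by (m + 5)(m + 3):
-6(m + 3) + 3(m + 5) = 2(m + 5)(m + 3).
Expand and collect terms: 2m² + 19m + 33 = 0.
By the quadratic formula, m = (-19 ± √97) / 4, so m ≈ -2.2878 or m ≈ -7.2122.
Neither value makes a denominator zero (m ≠ -5, m ≠ -3), so both are valid.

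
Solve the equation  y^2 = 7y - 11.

Rearrange to standard form: y^2 - 7y + 11 = 0.
Discriminant: (-7)^2 - 4*1*11 = 5.
Quadratic formula: y = (7 +/- sqrt(5)) / 2.
So y = sqrt(5)/2 + 7/2 ~= 4.618 or y = 7/2 - sqrt(5)/2 ~= 2.382.

y = 2.382 or y = 4.618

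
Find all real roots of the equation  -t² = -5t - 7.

Rearrange to standard form: -t² + 5t + 7 = 0.
Discriminant: (5)² − 4·(-1)·7 = 53.
Quadratic formula: t = (-5 ± √53) / (-2).
So t = 5/2 - √(53)/2 ≈ -1.1401 or t = 5/2 + √(53)/2 ≈ 6.1401.

t = -1.1401 or t = 6.1401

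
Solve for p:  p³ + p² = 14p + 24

Rearrange: p³ + p² - 14p - 24 = 0.
Possible rational roots are divisors of -24. Testing p = 4 gives 0, so (p - 4) is a factor.
Divide: p³ + p² - 14p - 24 = (p - 4)(p² + 5p + 6).
Factor the quadratic: p = -2 or p = -3.

p = -3 or p = -2 or p = 4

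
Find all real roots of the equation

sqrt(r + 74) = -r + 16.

Square both sides: r + 74 = (-r + 16)^2.
Expand and rearrange: r^2 - 33r + 182 = 0.
Solving gives r = 26 or r = 7.
Check each candidate in the original equation:
  r = 26: sqrt(100) = 10, while -r + 16 = -10 — extraneous.
  r = 7: sqrt(81) = 9, while -r + 16 = 9 — valid.

r = 7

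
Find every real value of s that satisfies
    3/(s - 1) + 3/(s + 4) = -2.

Multiply both sides by (s - 1)(s + 4):
3(s + 4) + 3(s - 1) = -2(s - 1)(s + 4).
Expand and collect terms: -2s² - 12s - 1 = 0.
By the quadratic formula, s = (12 ± √136) / -4, so s ≈ -5.9155 or s ≈ -0.0845.
Neither value makes a denominator zero (s ≠ 1, s ≠ -4), so both are valid.

s = -5.9155 or s = -0.0845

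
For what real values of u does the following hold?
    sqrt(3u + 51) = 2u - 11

Square both sides: 3u + 51 = (2u - 11)^2.
Expand and rearrange: 4u^2 - 47u + 70 = 0.
Solving gives u = 10 or u = 1.75.
Check each candidate in the original equation:
  u = 10: sqrt(81) = 9, while 2u - 11 = 9 — valid.
  u = 1.75: sqrt(56.25) = 7.5, while 2u - 11 = -7.5 — extraneous.

u = 10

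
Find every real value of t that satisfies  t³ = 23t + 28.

t = -4 or t = -1.3166 or t = 5.3166

Rearrange: t³ - 23t - 28 = 0.
Possible rational roots are divisors of -28. Testing t = -4 gives 0, so (t + 4) is a factor.
Divide: t³ - 23t - 28 = (t + 4)(t² - 4t - 7).
Apply the quadratic formula to t² - 4t - 7 = 0: t = (4 ± √44)/2, i.e. t ≈ 5.3166 or t ≈ -1.3166.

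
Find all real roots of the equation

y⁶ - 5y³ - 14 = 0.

Let u = y³. The equation becomes u² - 5u - 14 = 0.
Factor: (u + 2)(u - 7) = 0, so u = -2 or u = 7.
y³ = -2 gives y = -∛(2) ≈ -1.2599.
y³ = 7 gives y = ∛(7) ≈ 1.9129.

y = -1.2599 or y = 1.9129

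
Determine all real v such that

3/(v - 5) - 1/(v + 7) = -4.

v = -6.7329 or v = 4.2329

Multiply both sides by (v - 5)(v + 7):
3(v + 7) - (v - 5) = -4(v - 5)(v + 7).
Expand and collect terms: -4v^2 - 10v + 114 = 0.
By the quadratic formula, v = (10 +/- sqrt(1924)) / -8, so v ~= -6.7329 or v ~= 4.2329.
Neither value makes a denominator zero (v != 5, v != -7), so both are valid.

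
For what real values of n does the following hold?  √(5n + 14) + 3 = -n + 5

Isolate the radical: √(5n + 14) = -n + 2.
Square both sides: 5n + 14 = (-n + 2)².
Expand and rearrange: n² - 9n - 10 = 0.
Solving gives n = 10 or n = -1.
Check each candidate in the original equation:
  n = 10: √(64) = 8, while -n + 2 = -8 — extraneous.
  n = -1: √(9) = 3, while -n + 2 = 3 — valid.

n = -1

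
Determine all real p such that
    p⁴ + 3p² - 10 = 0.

Let u = p². The equation becomes u² + 3u - 10 = 0.
Factor: (u + 5)(u - 2) = 0, so u = -5 or u = 2.
p² = -5 < 0 has no real solution.
p² = 2 gives p = ±√(2) ≈ ±1.4142.

p = -1.4142 or p = 1.4142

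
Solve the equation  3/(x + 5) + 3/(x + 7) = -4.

x = -8 or x = -5.5

Multiply both sides by (x + 5)(x + 7):
3(x + 7) + 3(x + 5) = -4(x + 5)(x + 7).
Expand and collect terms: -4x² - 54x - 176 = 0.
Factor or apply the quadratic formula: x = -8 or x = -5.5.
Neither value makes a denominator zero (x ≠ -5, x ≠ -7), so both are valid.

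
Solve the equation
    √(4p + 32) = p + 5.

Square both sides: 4p + 32 = (p + 5)².
Expand and rearrange: p² + 6p - 7 = 0.
Solving gives p = 1 or p = -7.
Check each candidate in the original equation:
  p = 1: √(36) = 6, while p + 5 = 6 — valid.
  p = -7: √(4) = 2, while p + 5 = -2 — extraneous.

p = 1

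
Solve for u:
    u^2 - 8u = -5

Rearrange to standard form: u^2 - 8u + 5 = 0.
Discriminant: (-8)^2 - 4*1*5 = 44.
Quadratic formula: u = (8 +/- sqrt(44)) / 2.
So u = sqrt(11) + 4 ~= 7.3166 or u = 4 - sqrt(11) ~= 0.6834.

u = 0.6834 or u = 7.3166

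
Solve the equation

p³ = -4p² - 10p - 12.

p = -2

Rearrange: p³ + 4p² + 10p + 12 = 0.
Possible rational roots are divisors of 12. Testing p = -2 gives 0, so (p + 2) is a factor.
Divide: p³ + 4p² + 10p + 12 = (p + 2)(p² + 2p + 6).
The quadratic p² + 2p + 6 has discriminant -20 < 0, so no further real roots.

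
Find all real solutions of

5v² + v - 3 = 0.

Discriminant: (1)² − 4·5·(-3) = 61.
Quadratic formula: v = (-1 ± √61) / 10.
So v = -1/10 + √(61)/10 ≈ 0.681 or v = -√(61)/10 - 1/10 ≈ -0.881.

v = -0.881 or v = 0.681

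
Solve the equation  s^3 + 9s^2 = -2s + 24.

Rearrange: s^3 + 9s^2 + 2s - 24 = 0.
Possible rational roots are divisors of -24. Testing s = -2 gives 0, so (s + 2) is a factor.
Divide: s^3 + 9s^2 + 2s - 24 = (s + 2)(s^2 + 7s - 12).
Apply the quadratic formula to s^2 + 7s - 12 = 0: s = (-7 +/- sqrt(97))/2, i.e. s ~= 1.4244 or s ~= -8.4244.

s = -8.4244 or s = -2 or s = 1.4244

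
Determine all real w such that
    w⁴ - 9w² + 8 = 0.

Let u = w². The equation becomes u² - 9u + 8 = 0.
Factor: (u - 8)(u - 1) = 0, so u = 8 or u = 1.
w² = 8 gives w = ±2·√(2) ≈ ±2.8284.
w² = 1 gives w = ±1.

w = -2.8284 or w = -1 or w = 1 or w = 2.8284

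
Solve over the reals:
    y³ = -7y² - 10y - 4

Rearrange: y³ + 7y² + 10y + 4 = 0.
Possible rational roots are divisors of 4. Testing y = -1 gives 0, so (y + 1) is a factor.
Divide: y³ + 7y² + 10y + 4 = (y + 1)(y² + 6y + 4).
Apply the quadratic formula to y² + 6y + 4 = 0: y = (-6 ± √20)/2, i.e. y ≈ -0.7639 or y ≈ -5.2361.

y = -5.2361 or y = -1 or y = -0.7639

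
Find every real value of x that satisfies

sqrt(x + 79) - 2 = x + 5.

Isolate the radical: sqrt(x + 79) = x + 7.
Square both sides: x + 79 = (x + 7)^2.
Expand and rearrange: x^2 + 13x - 30 = 0.
Solving gives x = 2 or x = -15.
Check each candidate in the original equation:
  x = 2: sqrt(81) = 9, while x + 7 = 9 — valid.
  x = -15: sqrt(64) = 8, while x + 7 = -8 — extraneous.

x = 2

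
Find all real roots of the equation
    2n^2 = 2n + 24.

Bring every term to one side: 2n^2 - 2n - 24 = 0.
Factor: 2(n - 4)(n + 3) = 0.
So n = 4 or n = -3.

n = -3 or n = 4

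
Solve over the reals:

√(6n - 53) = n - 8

Square both sides: 6n - 53 = (n - 8)².
Expand and rearrange: n² - 22n + 117 = 0.
Solving gives n = 13 or n = 9.
Check each candidate in the original equation:
  n = 13: √(25) = 5, while n - 8 = 5 — valid.
  n = 9: √(1) = 1, while n - 8 = 1 — valid.

n = 9 or n = 13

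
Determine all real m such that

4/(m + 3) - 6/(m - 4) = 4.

m = -1.6375 or m = 2.1375

Multiply both sides by (m + 3)(m - 4):
4(m - 4) - 6(m + 3) = 4(m + 3)(m - 4).
Expand and collect terms: 4m^2 - 2m - 14 = 0.
By the quadratic formula, m = (2 +/- sqrt(228)) / 8, so m ~= 2.1375 or m ~= -1.6375.
Neither value makes a denominator zero (m != -3, m != 4), so both are valid.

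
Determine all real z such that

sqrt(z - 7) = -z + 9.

z = 8

Square both sides: z - 7 = (-z + 9)^2.
Expand and rearrange: z^2 - 19z + 88 = 0.
Solving gives z = 11 or z = 8.
Check each candidate in the original equation:
  z = 11: sqrt(4) = 2, while -z + 9 = -2 — extraneous.
  z = 8: sqrt(1) = 1, while -z + 9 = 1 — valid.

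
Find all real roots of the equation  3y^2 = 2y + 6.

Rearrange to standard form: 3y^2 - 2y - 6 = 0.
Discriminant: (-2)^2 - 4*3*(-6) = 76.
Quadratic formula: y = (2 +/- sqrt(76)) / 6.
So y = 1/3 + sqrt(19)/3 ~= 1.7863 or y = 1/3 - sqrt(19)/3 ~= -1.1196.

y = -1.1196 or y = 1.7863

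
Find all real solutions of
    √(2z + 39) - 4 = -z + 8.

z = 5

Isolate the radical: √(2z + 39) = -z + 12.
Square both sides: 2z + 39 = (-z + 12)².
Expand and rearrange: z² - 26z + 105 = 0.
Solving gives z = 21 or z = 5.
Check each candidate in the original equation:
  z = 21: √(81) = 9, while -z + 12 = -9 — extraneous.
  z = 5: √(49) = 7, while -z + 12 = 7 — valid.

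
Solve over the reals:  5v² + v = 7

Rearrange to standard form: 5v² + v - 7 = 0.
Discriminant: (1)² − 4·5·(-7) = 141.
Quadratic formula: v = (-1 ± √141) / 10.
So v = -1/10 + √(141)/10 ≈ 1.0874 or v = -√(141)/10 - 1/10 ≈ -1.2874.

v = -1.2874 or v = 1.0874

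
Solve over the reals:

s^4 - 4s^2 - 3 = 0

Let u = s^2. The equation becomes u^2 - 4u - 3 = 0.
By the quadratic formula, u = 2 + sqrt(7) or u = 2 - sqrt(7).
s^2 = 2 + sqrt(7) gives s = +/-sqrt(2 + sqrt(7)) ~= +/-2.1554.
s^2 = 2 - sqrt(7) < 0 has no real solution.

s = -2.1554 or s = 2.1554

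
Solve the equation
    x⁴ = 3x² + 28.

Let u = x². The equation becomes u² - 3u - 28 = 0.
Factor: (u - 7)(u + 4) = 0, so u = 7 or u = -4.
x² = 7 gives x = ±√(7) ≈ ±2.6458.
x² = -4 < 0 has no real solution.

x = -2.6458 or x = 2.6458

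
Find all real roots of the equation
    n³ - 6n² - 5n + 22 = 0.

n = -2 or n = 1.7639 or n = 6.2361

Possible rational roots are divisors of 22. Testing n = -2 gives 0, so (n + 2) is a factor.
Divide: n³ - 6n² - 5n + 22 = (n + 2)(n² - 8n + 11).
Apply the quadratic formula to n² - 8n + 11 = 0: n = (8 ± √20)/2, i.e. n ≈ 6.2361 or n ≈ 1.7639.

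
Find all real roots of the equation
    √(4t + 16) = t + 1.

Square both sides: 4t + 16 = (t + 1)².
Expand and rearrange: t² - 2t - 15 = 0.
Solving gives t = 5 or t = -3.
Check each candidate in the original equation:
  t = 5: √(36) = 6, while t + 1 = 6 — valid.
  t = -3: √(4) = 2, while t + 1 = -2 — extraneous.

t = 5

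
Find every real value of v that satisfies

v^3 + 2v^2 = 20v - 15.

v = -5.8541 or v = 0.8541 or v = 3

Rearrange: v^3 + 2v^2 - 20v + 15 = 0.
Possible rational roots are divisors of 15. Testing v = 3 gives 0, so (v - 3) is a factor.
Divide: v^3 + 2v^2 - 20v + 15 = (v - 3)(v^2 + 5v - 5).
Apply the quadratic formula to v^2 + 5v - 5 = 0: v = (-5 +/- sqrt(45))/2, i.e. v ~= 0.8541 or v ~= -5.8541.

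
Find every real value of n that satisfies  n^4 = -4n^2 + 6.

n = -1.0781 or n = 1.0781

Let u = n^2. The equation becomes u^2 + 4u - 6 = 0.
By the quadratic formula, u = -2 + sqrt(10) or u = -sqrt(10) - 2.
n^2 = -2 + sqrt(10) gives n = +/-sqrt(-2 + sqrt(10)) ~= +/-1.0781.
n^2 = -sqrt(10) - 2 < 0 has no real solution.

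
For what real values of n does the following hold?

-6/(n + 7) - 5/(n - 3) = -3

Multiply both sides by (n + 7)(n - 3):
-6(n - 3) - 5(n + 7) = -3(n + 7)(n - 3).
Expand and collect terms: -3n² - n + 80 = 0.
Factor or apply the quadratic formula: n = -5.3333 or n = 5.
Neither value makes a denominator zero (n ≠ -7, n ≠ 3), so both are valid.

n = -5.3333 or n = 5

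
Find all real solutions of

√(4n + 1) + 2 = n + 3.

n = 0 or n = 2

Isolate the radical: √(4n + 1) = n + 1.
Square both sides: 4n + 1 = (n + 1)².
Expand and rearrange: n² - 2n = 0.
Solving gives n = 2 or n = 0.
Check each candidate in the original equation:
  n = 2: √(9) = 3, while n + 1 = 3 — valid.
  n = 0: √(1) = 1, while n + 1 = 1 — valid.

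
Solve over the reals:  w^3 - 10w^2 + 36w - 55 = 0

Possible rational roots are divisors of -55. Testing w = 5 gives 0, so (w - 5) is a factor.
Divide: w^3 - 10w^2 + 36w - 55 = (w - 5)(w^2 - 5w + 11).
The quadratic w^2 - 5w + 11 has discriminant -19 < 0, so no further real roots.

w = 5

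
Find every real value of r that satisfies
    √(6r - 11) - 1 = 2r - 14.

Isolate the radical: √(6r - 11) = 2r - 13.
Square both sides: 6r - 11 = (2r - 13)².
Expand and rearrange: 4r² - 58r + 180 = 0.
Solving gives r = 10 or r = 4.5.
Check each candidate in the original equation:
  r = 10: √(49) = 7, while 2r - 13 = 7 — valid.
  r = 4.5: √(16) = 4, while 2r - 13 = -4 — extraneous.

r = 10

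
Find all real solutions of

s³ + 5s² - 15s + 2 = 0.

Possible rational roots are divisors of 2. Testing s = 2 gives 0, so (s - 2) is a factor.
Divide: s³ + 5s² - 15s + 2 = (s - 2)(s² + 7s - 1).
Apply the quadratic formula to s² + 7s - 1 = 0: s = (-7 ± √53)/2, i.e. s ≈ 0.1401 or s ≈ -7.1401.

s = -7.1401 or s = 0.1401 or s = 2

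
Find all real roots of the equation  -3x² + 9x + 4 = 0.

Discriminant: (9)² − 4·(-3)·4 = 129.
Quadratic formula: x = (-9 ± √129) / (-6).
So x = 3/2 - √(129)/6 ≈ -0.393 or x = 3/2 + √(129)/6 ≈ 3.393.

x = -0.393 or x = 3.393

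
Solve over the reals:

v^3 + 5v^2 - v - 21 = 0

Possible rational roots are divisors of -21. Testing v = -3 gives 0, so (v + 3) is a factor.
Divide: v^3 + 5v^2 - v - 21 = (v + 3)(v^2 + 2v - 7).
Apply the quadratic formula to v^2 + 2v - 7 = 0: v = (-2 +/- sqrt(32))/2, i.e. v ~= 1.8284 or v ~= -3.8284.

v = -3.8284 or v = -3 or v = 1.8284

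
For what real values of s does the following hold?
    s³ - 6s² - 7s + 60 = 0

Possible rational roots are divisors of 60. Testing s = 5 gives 0, so (s - 5) is a factor.
Divide: s³ - 6s² - 7s + 60 = (s - 5)(s² - s - 12).
Factor the quadratic: s = 4 or s = -3.

s = -3 or s = 4 or s = 5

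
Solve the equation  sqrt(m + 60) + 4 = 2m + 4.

Isolate the radical: sqrt(m + 60) = 2m.
Square both sides: m + 60 = (2m)^2.
Expand and rearrange: 4m^2 - m - 60 = 0.
Solving gives m = 4 or m = -3.75.
Check each candidate in the original equation:
  m = 4: sqrt(64) = 8, while 2m = 8 — valid.
  m = -3.75: sqrt(56.25) = 7.5, while 2m = -7.5 — extraneous.

m = 4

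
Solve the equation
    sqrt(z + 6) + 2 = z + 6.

z = -2

Isolate the radical: sqrt(z + 6) = z + 4.
Square both sides: z + 6 = (z + 4)^2.
Expand and rearrange: z^2 + 7z + 10 = 0.
Solving gives z = -2 or z = -5.
Check each candidate in the original equation:
  z = -2: sqrt(4) = 2, while z + 4 = 2 — valid.
  z = -5: sqrt(1) = 1, while z + 4 = -1 — extraneous.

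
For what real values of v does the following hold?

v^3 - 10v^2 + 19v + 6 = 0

Possible rational roots are divisors of 6. Testing v = 3 gives 0, so (v - 3) is a factor.
Divide: v^3 - 10v^2 + 19v + 6 = (v - 3)(v^2 - 7v - 2).
Apply the quadratic formula to v^2 - 7v - 2 = 0: v = (7 +/- sqrt(57))/2, i.e. v ~= 7.2749 or v ~= -0.2749.

v = -0.2749 or v = 3 or v = 7.2749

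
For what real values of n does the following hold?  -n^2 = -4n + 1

Rearrange to standard form: -n^2 + 4n - 1 = 0.
Discriminant: (4)^2 - 4*(-1)*(-1) = 12.
Quadratic formula: n = (-4 +/- sqrt(12)) / (-2).
So n = 2 - sqrt(3) ~= 0.2679 or n = sqrt(3) + 2 ~= 3.7321.

n = 0.2679 or n = 3.7321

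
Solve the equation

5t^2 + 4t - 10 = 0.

t = -1.8697 or t = 1.0697

Discriminant: (4)^2 - 4*5*(-10) = 216.
Quadratic formula: t = (-4 +/- sqrt(216)) / 10.
So t = -2/5 + 3*sqrt(6)/5 ~= 1.0697 or t = -3*sqrt(6)/5 - 2/5 ~= -1.8697.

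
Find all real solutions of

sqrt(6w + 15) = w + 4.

Square both sides: 6w + 15 = (w + 4)^2.
Expand and rearrange: w^2 + 2w + 1 = 0.
This gives the repeated root w = -1.
Check in the original equation:
  w = -1: sqrt(9) = 3, while w + 4 = 3 — valid.

w = -1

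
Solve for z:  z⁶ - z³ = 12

z = -1.4422 or z = 1.5874

Let u = z³. The equation becomes u² - u - 12 = 0.
Factor: (u - 4)(u + 3) = 0, so u = 4 or u = -3.
z³ = 4 gives z = ∛(4) ≈ 1.5874.
z³ = -3 gives z = -∛(3) ≈ -1.4422.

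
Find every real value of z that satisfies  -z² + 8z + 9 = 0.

z = -1 or z = 9

Factor: -1(z - 9)(z + 1) = 0.
So z = 9 or z = -1.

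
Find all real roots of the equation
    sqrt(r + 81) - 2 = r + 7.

r = 0

Isolate the radical: sqrt(r + 81) = r + 9.
Square both sides: r + 81 = (r + 9)^2.
Expand and rearrange: r^2 + 17r = 0.
Solving gives r = 0 or r = -17.
Check each candidate in the original equation:
  r = 0: sqrt(81) = 9, while r + 9 = 9 — valid.
  r = -17: sqrt(64) = 8, while r + 9 = -8 — extraneous.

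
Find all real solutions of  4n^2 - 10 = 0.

Discriminant: (0)^2 - 4*4*(-10) = 160.
Quadratic formula: n = (0 +/- sqrt(160)) / 8.
So n = sqrt(10)/2 ~= 1.5811 or n = -sqrt(10)/2 ~= -1.5811.

n = -1.5811 or n = 1.5811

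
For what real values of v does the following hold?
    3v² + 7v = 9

Rearrange to standard form: 3v² + 7v - 9 = 0.
Discriminant: (7)² − 4·3·(-9) = 157.
Quadratic formula: v = (-7 ± √157) / 6.
So v = -7/6 + √(157)/6 ≈ 0.9217 or v = -√(157)/6 - 7/6 ≈ -3.255.

v = -3.255 or v = 0.9217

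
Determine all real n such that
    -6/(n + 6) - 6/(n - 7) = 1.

Multiply both sides by (n + 6)(n - 7):
-6(n - 7) - 6(n + 6) = (n + 6)(n - 7).
Expand and collect terms: n² + 11n - 48 = 0.
By the quadratic formula, n = (-11 ± √313) / 2, so n ≈ 3.3459 or n ≈ -14.3459.
Neither value makes a denominator zero (n ≠ -6, n ≠ 7), so both are valid.

n = -14.3459 or n = 3.3459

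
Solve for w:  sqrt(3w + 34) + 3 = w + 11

w = -3

Isolate the radical: sqrt(3w + 34) = w + 8.
Square both sides: 3w + 34 = (w + 8)^2.
Expand and rearrange: w^2 + 13w + 30 = 0.
Solving gives w = -3 or w = -10.
Check each candidate in the original equation:
  w = -3: sqrt(25) = 5, while w + 8 = 5 — valid.
  w = -10: sqrt(4) = 2, while w + 8 = -2 — extraneous.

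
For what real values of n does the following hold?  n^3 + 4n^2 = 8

Rearrange: n^3 + 4n^2 - 8 = 0.
Possible rational roots are divisors of -8. Testing n = -2 gives 0, so (n + 2) is a factor.
Divide: n^3 + 4n^2 - 8 = (n + 2)(n^2 + 2n - 4).
Apply the quadratic formula to n^2 + 2n - 4 = 0: n = (-2 +/- sqrt(20))/2, i.e. n ~= 1.2361 or n ~= -3.2361.

n = -3.2361 or n = -2 or n = 1.2361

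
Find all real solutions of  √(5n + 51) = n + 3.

Square both sides: 5n + 51 = (n + 3)².
Expand and rearrange: n² + n - 42 = 0.
Solving gives n = 6 or n = -7.
Check each candidate in the original equation:
  n = 6: √(81) = 9, while n + 3 = 9 — valid.
  n = -7: √(16) = 4, while n + 3 = -4 — extraneous.

n = 6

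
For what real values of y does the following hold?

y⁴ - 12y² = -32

y = -2.8284 or y = -2 or y = 2 or y = 2.8284

Let u = y². The equation becomes u² - 12u + 32 = 0.
Factor: (u - 4)(u - 8) = 0, so u = 4 or u = 8.
y² = 4 gives y = ±2.
y² = 8 gives y = ±2·√(2) ≈ ±2.8284.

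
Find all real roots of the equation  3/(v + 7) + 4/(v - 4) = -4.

Multiply both sides by (v + 7)(v - 4):
3(v - 4) + 4(v + 7) = -4(v + 7)(v - 4).
Expand and collect terms: -4v² - 19v + 96 = 0.
By the quadratic formula, v = (19 ± √1897) / -8, so v ≈ -7.8193 or v ≈ 3.0693.
Neither value makes a denominator zero (v ≠ -7, v ≠ 4), so both are valid.

v = -7.8193 or v = 3.0693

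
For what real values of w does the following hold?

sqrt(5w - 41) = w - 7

w = 9 or w = 10

Square both sides: 5w - 41 = (w - 7)^2.
Expand and rearrange: w^2 - 19w + 90 = 0.
Solving gives w = 10 or w = 9.
Check each candidate in the original equation:
  w = 10: sqrt(9) = 3, while w - 7 = 3 — valid.
  w = 9: sqrt(4) = 2, while w - 7 = 2 — valid.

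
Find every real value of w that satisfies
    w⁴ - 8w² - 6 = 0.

Let u = w². The equation becomes u² - 8u - 6 = 0.
By the quadratic formula, u = 4 + √(22) or u = 4 - √(22).
w² = 4 + √(22) gives w = ±√(4 + √(22)) ≈ ±2.948.
w² = 4 - √(22) < 0 has no real solution.

w = -2.948 or w = 2.948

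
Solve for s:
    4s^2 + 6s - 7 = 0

s = -2.2707 or s = 0.7707

Discriminant: (6)^2 - 4*4*(-7) = 148.
Quadratic formula: s = (-6 +/- sqrt(148)) / 8.
So s = -3/4 + sqrt(37)/4 ~= 0.7707 or s = -sqrt(37)/4 - 3/4 ~= -2.2707.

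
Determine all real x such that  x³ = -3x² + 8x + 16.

Rearrange: x³ + 3x² - 8x - 16 = 0.
Possible rational roots are divisors of -16. Testing x = -4 gives 0, so (x + 4) is a factor.
Divide: x³ + 3x² - 8x - 16 = (x + 4)(x² - x - 4).
Apply the quadratic formula to x² - x - 4 = 0: x = (1 ± √17)/2, i.e. x ≈ 2.5616 or x ≈ -1.5616.

x = -4 or x = -1.5616 or x = 2.5616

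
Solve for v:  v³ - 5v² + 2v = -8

Rearrange: v³ - 5v² + 2v + 8 = 0.
Possible rational roots are divisors of 8. Testing v = -1 gives 0, so (v + 1) is a factor.
Divide: v³ - 5v² + 2v + 8 = (v + 1)(v² - 6v + 8).
Factor the quadratic: v = 4 or v = 2.

v = -1 or v = 2 or v = 4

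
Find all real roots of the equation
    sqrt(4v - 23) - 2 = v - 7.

Isolate the radical: sqrt(4v - 23) = v - 5.
Square both sides: 4v - 23 = (v - 5)^2.
Expand and rearrange: v^2 - 14v + 48 = 0.
Solving gives v = 8 or v = 6.
Check each candidate in the original equation:
  v = 8: sqrt(9) = 3, while v - 5 = 3 — valid.
  v = 6: sqrt(1) = 1, while v - 5 = 1 — valid.

v = 6 or v = 8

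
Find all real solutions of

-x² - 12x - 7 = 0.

Discriminant: (-12)² − 4·(-1)·(-7) = 116.
Quadratic formula: x = (12 ± √116) / (-2).
So x = -6 - √(29) ≈ -11.3852 or x = -6 + √(29) ≈ -0.6148.

x = -11.3852 or x = -0.6148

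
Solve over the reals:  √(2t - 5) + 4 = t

Isolate the radical: √(2t - 5) = t - 4.
Square both sides: 2t - 5 = (t - 4)².
Expand and rearrange: t² - 10t + 21 = 0.
Solving gives t = 7 or t = 3.
Check each candidate in the original equation:
  t = 7: √(9) = 3, while t - 4 = 3 — valid.
  t = 3: √(1) = 1, while t - 4 = -1 — extraneous.

t = 7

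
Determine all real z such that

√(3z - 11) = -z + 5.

Square both sides: 3z - 11 = (-z + 5)².
Expand and rearrange: z² - 13z + 36 = 0.
Solving gives z = 9 or z = 4.
Check each candidate in the original equation:
  z = 9: √(16) = 4, while -z + 5 = -4 — extraneous.
  z = 4: √(1) = 1, while -z + 5 = 1 — valid.

z = 4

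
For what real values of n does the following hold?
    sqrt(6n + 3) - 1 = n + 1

n = 1

Isolate the radical: sqrt(6n + 3) = n + 2.
Square both sides: 6n + 3 = (n + 2)^2.
Expand and rearrange: n^2 - 2n + 1 = 0.
This gives the repeated root n = 1.
Check in the original equation:
  n = 1: sqrt(9) = 3, while n + 2 = 3 — valid.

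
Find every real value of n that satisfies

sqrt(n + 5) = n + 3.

Square both sides: n + 5 = (n + 3)^2.
Expand and rearrange: n^2 + 5n + 4 = 0.
Solving gives n = -1 or n = -4.
Check each candidate in the original equation:
  n = -1: sqrt(4) = 2, while n + 3 = 2 — valid.
  n = -4: sqrt(1) = 1, while n + 3 = -1 — extraneous.

n = -1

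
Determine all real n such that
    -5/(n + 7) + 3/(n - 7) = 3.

n = -8.5661 or n = 7.8994

Multiply both sides by (n + 7)(n - 7):
-5(n - 7) + 3(n + 7) = 3(n + 7)(n - 7).
Expand and collect terms: 3n^2 + 2n - 203 = 0.
By the quadratic formula, n = (-2 +/- sqrt(2440)) / 6, so n ~= 7.8994 or n ~= -8.5661.
Neither value makes a denominator zero (n != -7, n != 7), so both are valid.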